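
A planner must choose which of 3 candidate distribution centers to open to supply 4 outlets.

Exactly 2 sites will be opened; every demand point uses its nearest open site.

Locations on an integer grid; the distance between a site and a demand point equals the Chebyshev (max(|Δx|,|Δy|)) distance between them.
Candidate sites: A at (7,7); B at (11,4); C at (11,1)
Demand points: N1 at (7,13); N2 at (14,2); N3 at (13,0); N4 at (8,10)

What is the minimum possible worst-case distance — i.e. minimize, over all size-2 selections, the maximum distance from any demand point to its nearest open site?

Open {A, B}.
  Farthest demand point is N1 at distance 6 (to A); all others are ≤ 6.
With {A, C} the worst case is 6.
With {B, C} the worst case is 9.
No size-2 selection achieves below 6.

6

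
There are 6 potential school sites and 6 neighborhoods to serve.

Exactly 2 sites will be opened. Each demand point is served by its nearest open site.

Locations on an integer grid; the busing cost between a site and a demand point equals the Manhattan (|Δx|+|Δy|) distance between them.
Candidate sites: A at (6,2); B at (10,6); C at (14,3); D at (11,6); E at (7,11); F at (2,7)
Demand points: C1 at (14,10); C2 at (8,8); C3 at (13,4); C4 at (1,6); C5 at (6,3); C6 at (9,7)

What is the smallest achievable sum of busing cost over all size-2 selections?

Open {B, F}.
  C1→B 8, C2→B 4, C3→B 5, C4→F 2, C5→B 7, C6→B 2  ⇒ total 28.
Compare {A, B}: total 29.
Compare {A, D}: total 29.
No size-2 selection does better; minimum is 28.

28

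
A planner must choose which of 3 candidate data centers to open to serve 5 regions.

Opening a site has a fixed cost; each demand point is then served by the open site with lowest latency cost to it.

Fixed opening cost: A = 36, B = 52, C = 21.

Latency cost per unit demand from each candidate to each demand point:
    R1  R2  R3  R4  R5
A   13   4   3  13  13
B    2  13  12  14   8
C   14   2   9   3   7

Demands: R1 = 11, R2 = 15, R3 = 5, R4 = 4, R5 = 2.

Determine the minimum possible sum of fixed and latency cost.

Open {B, C}: assign each demand point to its cheapest open site.
  R1→B 11×2=22, R2→C 15×2=30, R3→C 5×9=45, R4→C 4×3=12, R5→C 2×7=14
  latency cost 123, fixed 73 → total 196.
Compare {A, B, C}: latency cost 93 + fixed 109 = 202.
Compare {A, B}: latency cost 165 + fixed 88 = 253.
Compare {A, C}: latency cost 214 + fixed 57 = 271.
All other subsets cost ≥ 202. Minimum total cost: 196.

196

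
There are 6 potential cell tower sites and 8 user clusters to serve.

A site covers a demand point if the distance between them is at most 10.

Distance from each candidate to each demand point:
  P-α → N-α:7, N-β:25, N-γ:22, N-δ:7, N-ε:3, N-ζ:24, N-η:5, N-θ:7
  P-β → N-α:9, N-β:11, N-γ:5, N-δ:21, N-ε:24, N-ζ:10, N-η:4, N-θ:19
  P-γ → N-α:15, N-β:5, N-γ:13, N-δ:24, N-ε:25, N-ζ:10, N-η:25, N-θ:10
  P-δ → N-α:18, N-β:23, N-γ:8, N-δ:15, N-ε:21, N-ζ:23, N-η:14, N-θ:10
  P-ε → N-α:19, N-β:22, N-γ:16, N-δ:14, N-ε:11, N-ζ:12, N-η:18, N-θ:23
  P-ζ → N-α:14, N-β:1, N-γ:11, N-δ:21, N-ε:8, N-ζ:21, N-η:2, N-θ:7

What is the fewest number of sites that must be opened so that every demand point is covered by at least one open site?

Coverage sets (demand points within 10 of each site):
  P-α: {N-α, N-δ, N-ε, N-η, N-θ}
  P-β: {N-α, N-γ, N-ζ, N-η}
  P-γ: {N-β, N-ζ, N-θ}
  P-δ: {N-γ, N-θ}
  P-ε: {}
  P-ζ: {N-β, N-ε, N-η, N-θ}
No 2 sites suffice: every size-2 union leaves at least one demand point uncovered.
But {P-α, P-β, P-γ} covers everything, so the minimum is 3.

3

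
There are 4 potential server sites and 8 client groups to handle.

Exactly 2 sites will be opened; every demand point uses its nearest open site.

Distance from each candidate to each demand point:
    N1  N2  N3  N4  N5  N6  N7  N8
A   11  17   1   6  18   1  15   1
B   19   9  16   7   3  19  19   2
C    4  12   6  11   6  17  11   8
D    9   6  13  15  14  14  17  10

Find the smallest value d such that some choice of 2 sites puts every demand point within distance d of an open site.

Open {A, C}.
  Farthest demand point is N2 at distance 12 (to C); all others are ≤ 12.
With {C, D} the worst case is 14.
With {A, B} the worst case is 15.
No size-2 selection achieves below 12.

12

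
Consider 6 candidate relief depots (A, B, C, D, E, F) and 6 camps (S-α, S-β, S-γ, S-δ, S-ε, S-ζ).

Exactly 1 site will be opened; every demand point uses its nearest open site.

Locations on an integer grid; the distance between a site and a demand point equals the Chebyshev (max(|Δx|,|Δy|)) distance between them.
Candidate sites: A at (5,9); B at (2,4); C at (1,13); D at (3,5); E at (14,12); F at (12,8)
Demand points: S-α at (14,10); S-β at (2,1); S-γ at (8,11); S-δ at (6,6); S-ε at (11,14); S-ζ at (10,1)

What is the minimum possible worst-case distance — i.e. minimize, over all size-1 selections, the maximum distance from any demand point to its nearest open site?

9

Open {A}.
  Farthest demand point is S-α at distance 9 (to A); all others are ≤ 9.
With {F} the worst case is 10.
With {D} the worst case is 11.
No size-1 selection achieves below 9.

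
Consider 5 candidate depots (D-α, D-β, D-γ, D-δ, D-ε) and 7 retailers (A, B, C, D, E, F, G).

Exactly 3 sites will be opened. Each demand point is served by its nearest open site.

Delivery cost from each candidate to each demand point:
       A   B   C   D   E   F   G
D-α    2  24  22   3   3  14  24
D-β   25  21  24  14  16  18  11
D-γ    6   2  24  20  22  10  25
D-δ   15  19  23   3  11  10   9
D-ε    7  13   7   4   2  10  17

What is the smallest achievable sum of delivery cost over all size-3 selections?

Open {D-γ, D-δ, D-ε}.
  A→D-γ 6, B→D-γ 2, C→D-ε 7, D→D-δ 3, E→D-ε 2, F→D-γ 10, G→D-δ 9  ⇒ total 39.
Compare {D-β, D-γ, D-ε}: total 42.
Compare {D-α, D-γ, D-ε}: total 43.
No size-3 selection does better; minimum is 39.

39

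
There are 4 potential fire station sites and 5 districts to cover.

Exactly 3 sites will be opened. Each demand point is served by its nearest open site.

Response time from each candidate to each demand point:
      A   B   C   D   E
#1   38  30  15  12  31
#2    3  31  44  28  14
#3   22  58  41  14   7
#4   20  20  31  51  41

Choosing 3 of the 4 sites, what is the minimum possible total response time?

64

Open {#1, #2, #4}.
  A→#2 3, B→#4 20, C→#1 15, D→#1 12, E→#2 14  ⇒ total 64.
Compare {#1, #2, #3}: total 67.
Compare {#1, #3, #4}: total 74.
No size-3 selection does better; minimum is 64.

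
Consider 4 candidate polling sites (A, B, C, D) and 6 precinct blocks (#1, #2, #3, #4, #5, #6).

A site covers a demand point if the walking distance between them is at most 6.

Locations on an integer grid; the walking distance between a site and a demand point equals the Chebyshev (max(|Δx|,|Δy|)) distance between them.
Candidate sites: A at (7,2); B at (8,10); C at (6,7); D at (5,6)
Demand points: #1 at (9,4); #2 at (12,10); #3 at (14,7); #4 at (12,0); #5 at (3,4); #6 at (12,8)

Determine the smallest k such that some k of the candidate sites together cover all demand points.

Coverage sets (demand points within 6 of each site):
  A: {#1, #4, #5, #6}
  B: {#1, #2, #3, #5, #6}
  C: {#1, #2, #5, #6}
  D: {#1, #5}
No single site covers all 6 demand points.
But {A, B} covers everything, so the minimum is 2.

2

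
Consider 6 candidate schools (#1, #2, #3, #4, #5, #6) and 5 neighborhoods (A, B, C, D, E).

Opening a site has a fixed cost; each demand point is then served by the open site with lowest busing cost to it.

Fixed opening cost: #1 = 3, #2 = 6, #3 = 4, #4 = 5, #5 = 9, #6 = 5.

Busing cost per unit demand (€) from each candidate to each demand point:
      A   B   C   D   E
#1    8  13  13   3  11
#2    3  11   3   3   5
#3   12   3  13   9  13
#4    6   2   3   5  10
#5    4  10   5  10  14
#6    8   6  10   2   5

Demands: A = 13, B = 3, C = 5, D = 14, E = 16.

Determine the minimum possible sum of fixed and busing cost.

184

Open {#2, #4, #6}: assign each demand point to its cheapest open site.
  A→#2 13×3=39, B→#4 3×2=6, C→#2 5×3=15, D→#6 14×2=28, E→#2 16×5=80
  busing cost 168, fixed 16 → total 184.
Compare {#2, #3, #6}: busing cost 171 + fixed 15 = 186.
Compare {#1, #2, #4, #6}: busing cost 168 + fixed 19 = 187.
Compare {#2, #3, #4, #6}: busing cost 168 + fixed 20 = 188.
All other subsets cost ≥ 186. Minimum total cost: 184.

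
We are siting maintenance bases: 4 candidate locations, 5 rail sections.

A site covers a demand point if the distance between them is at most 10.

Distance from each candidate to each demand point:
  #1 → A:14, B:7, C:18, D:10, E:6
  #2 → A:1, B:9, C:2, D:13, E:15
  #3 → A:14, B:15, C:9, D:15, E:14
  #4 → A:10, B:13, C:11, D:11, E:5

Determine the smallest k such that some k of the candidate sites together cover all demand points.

Coverage sets (demand points within 10 of each site):
  #1: {B, D, E}
  #2: {A, B, C}
  #3: {C}
  #4: {A, E}
No single site covers all 5 demand points.
But {#1, #2} covers everything, so the minimum is 2.

2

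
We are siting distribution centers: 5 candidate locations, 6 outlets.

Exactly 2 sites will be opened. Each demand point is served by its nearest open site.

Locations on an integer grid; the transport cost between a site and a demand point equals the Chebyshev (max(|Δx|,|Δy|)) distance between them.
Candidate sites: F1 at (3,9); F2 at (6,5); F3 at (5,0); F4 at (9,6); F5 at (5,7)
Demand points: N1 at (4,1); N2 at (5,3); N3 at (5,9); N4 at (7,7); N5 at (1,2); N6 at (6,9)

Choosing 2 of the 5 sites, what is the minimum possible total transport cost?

Open {F3, F5}.
  N1→F3 1, N2→F3 3, N3→F5 2, N4→F5 2, N5→F3 4, N6→F5 2  ⇒ total 14.
Compare {F1, F3}: total 17.
Compare {F2, F3}: total 17.
No size-2 selection does better; minimum is 14.

14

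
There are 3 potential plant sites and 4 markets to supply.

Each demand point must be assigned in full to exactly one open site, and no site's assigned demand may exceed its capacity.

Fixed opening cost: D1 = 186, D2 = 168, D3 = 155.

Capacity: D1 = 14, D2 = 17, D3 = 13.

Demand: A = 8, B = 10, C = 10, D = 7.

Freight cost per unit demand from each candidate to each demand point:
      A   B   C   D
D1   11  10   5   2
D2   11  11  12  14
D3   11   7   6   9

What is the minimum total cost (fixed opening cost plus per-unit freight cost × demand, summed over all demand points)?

815

Open {D1, D2, D3}; cheapest assignment that respects the capacities:
  D1 (cap 14, load 10): C — cost 10×5 = 50
  D2 (cap 17, load 15): A, D — cost 8×11 + 7×14 = 186
  D3 (cap 13, load 10): B — cost 10×7 = 70
  Shipping 306, fixed 509 → total 815.
  Any other capacity-feasible assignment to {D1, D2, D3} ships for at least 306.
Total demand is 35 and no other set of sites has combined capacity ≥ 35, so {D1, D2, D3} is the only feasible choice of open sites. Minimum: 815.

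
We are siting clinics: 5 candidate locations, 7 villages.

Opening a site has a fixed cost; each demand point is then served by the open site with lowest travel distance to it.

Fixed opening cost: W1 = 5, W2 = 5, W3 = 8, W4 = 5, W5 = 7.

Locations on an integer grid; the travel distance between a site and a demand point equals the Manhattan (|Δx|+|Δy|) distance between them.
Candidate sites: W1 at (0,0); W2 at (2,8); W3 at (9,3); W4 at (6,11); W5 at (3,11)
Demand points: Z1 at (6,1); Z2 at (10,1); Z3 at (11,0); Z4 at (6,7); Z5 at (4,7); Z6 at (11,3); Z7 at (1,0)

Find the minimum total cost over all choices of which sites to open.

Open {W1, W2, W3}: assign each demand point to its cheapest open site.
  Z1→W3 5, Z2→W3 3, Z3→W3 5, Z4→W2 5, Z5→W2 3, Z6→W3 2, Z7→W1 1
  travel distance 24, fixed 18 → total 42.
Compare {W1, W3, W4}: travel distance 26 + fixed 18 = 44.
Compare {W1, W3}: travel distance 32 + fixed 13 = 45.
Compare {W2, W3}: travel distance 32 + fixed 13 = 45.
All other subsets cost ≥ 44. Minimum total cost: 42.

42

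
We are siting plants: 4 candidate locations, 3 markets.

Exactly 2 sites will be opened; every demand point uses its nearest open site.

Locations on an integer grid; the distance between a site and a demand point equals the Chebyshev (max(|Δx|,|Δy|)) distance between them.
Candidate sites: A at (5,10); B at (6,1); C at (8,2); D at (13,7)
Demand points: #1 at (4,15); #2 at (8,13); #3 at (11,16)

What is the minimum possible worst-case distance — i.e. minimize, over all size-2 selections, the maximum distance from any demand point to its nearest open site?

6

Open {A, B}.
  Farthest demand point is #3 at distance 6 (to A); all others are ≤ 6.
With {A, C} the worst case is 6.
With {A, D} the worst case is 6.
No size-2 selection achieves below 6.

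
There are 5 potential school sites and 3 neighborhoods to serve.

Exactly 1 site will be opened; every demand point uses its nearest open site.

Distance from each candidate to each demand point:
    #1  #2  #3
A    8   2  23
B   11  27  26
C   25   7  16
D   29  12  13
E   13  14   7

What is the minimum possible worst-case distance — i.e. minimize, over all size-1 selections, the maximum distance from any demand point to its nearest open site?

14

Open {E}.
  Farthest demand point is #2 at distance 14 (to E); all others are ≤ 14.
With {A} the worst case is 23.
With {C} the worst case is 25.
No size-1 selection achieves below 14.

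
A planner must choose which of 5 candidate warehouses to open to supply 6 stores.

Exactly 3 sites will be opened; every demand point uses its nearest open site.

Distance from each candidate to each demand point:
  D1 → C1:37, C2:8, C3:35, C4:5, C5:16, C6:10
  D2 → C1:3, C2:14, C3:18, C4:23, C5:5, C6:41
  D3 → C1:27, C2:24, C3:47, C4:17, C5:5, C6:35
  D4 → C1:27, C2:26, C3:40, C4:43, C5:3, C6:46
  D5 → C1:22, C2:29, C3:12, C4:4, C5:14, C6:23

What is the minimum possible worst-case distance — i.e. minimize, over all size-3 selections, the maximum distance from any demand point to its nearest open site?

Open {D1, D2, D5}.
  Farthest demand point is C3 at distance 12 (to D5); all others are ≤ 12.
With {D1, D2, D3} the worst case is 18.
With {D1, D2, D4} the worst case is 18.
No size-3 selection achieves below 12.

12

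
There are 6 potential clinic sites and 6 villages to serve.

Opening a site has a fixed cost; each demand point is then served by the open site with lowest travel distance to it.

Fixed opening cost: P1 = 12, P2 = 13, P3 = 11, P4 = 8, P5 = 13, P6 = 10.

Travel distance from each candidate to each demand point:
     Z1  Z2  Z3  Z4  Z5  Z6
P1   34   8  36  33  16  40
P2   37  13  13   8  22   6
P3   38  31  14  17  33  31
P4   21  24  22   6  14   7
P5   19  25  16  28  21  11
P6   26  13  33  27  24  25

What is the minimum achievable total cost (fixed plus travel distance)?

Open {P2, P4}: assign each demand point to its cheapest open site.
  Z1→P4 21, Z2→P2 13, Z3→P2 13, Z4→P4 6, Z5→P4 14, Z6→P2 6
  travel distance 73, fixed 21 → total 94.
Compare {P1, P4}: travel distance 78 + fixed 20 = 98.
Compare {P4, P6}: travel distance 83 + fixed 18 = 101.
Compare {P1, P2, P4}: travel distance 68 + fixed 33 = 101.
All other subsets cost ≥ 98. Minimum total cost: 94.

94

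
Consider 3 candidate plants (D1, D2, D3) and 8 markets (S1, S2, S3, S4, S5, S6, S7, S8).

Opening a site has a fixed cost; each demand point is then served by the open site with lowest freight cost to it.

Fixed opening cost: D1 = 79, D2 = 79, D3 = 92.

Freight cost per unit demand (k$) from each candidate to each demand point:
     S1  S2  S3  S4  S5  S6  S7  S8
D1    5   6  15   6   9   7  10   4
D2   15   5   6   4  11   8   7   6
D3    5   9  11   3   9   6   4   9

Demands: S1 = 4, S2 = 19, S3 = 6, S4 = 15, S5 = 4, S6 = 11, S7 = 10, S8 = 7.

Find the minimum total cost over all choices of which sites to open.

551

Open {D2, D3}: assign each demand point to its cheapest open site.
  S1→D3 4×5=20, S2→D2 19×5=95, S3→D2 6×6=36, S4→D3 15×3=45, S5→D3 4×9=36, S6→D3 11×6=66, S7→D3 10×4=40, S8→D2 7×6=42
  freight cost 380, fixed 171 → total 551.
Compare {D2}: freight cost 495 + fixed 79 = 574.
Compare {D1, D2}: freight cost 422 + fixed 158 = 580.
Compare {D1, D3}: freight cost 415 + fixed 171 = 586.
All other subsets cost ≥ 574. Minimum total cost: 551.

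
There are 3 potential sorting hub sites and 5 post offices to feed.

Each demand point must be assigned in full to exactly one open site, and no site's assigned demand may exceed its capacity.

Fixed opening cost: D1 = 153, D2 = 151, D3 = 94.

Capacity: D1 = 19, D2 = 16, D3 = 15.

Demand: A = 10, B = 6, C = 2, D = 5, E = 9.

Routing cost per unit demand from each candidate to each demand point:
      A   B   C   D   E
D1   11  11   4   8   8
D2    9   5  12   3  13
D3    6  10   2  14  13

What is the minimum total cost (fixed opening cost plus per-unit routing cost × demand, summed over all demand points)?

523

Open {D1, D3}; cheapest assignment that respects the capacities:
  D1 (cap 19, load 17): B, C, E — cost 6×11 + 2×4 + 9×8 = 146
  D3 (cap 15, load 15): A, D — cost 10×6 + 5×14 = 130
  Shipping 276, fixed 247 → total 523.
  Any other capacity-feasible assignment to {D1, D3} ships for at least 276.
Compare {D1, D2}: its best feasible assignment gives total 544.
Compare {D1, D2, D3}: its best feasible assignment gives total 579.
Every other set of open sites that can feasibly serve all demand totals ≥ 544 even under its best assignment. Minimum: 523.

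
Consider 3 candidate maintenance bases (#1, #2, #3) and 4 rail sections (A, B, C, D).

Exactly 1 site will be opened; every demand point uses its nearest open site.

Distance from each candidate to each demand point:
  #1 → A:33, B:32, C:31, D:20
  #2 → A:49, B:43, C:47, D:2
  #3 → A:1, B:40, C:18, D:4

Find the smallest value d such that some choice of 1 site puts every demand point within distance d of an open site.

33

Open {#1}.
  Farthest demand point is A at distance 33 (to #1); all others are ≤ 33.
With {#3} the worst case is 40.
With {#2} the worst case is 49.
No size-1 selection achieves below 33.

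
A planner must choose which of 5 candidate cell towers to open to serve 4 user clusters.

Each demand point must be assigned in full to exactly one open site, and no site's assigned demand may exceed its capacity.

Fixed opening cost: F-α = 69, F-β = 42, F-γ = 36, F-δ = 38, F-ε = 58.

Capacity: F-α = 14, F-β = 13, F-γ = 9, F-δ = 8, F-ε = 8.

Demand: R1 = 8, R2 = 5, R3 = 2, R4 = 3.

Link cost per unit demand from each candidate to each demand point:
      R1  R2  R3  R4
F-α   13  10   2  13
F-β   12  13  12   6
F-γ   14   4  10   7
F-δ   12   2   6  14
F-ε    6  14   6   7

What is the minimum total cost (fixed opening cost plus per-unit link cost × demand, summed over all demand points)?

Open {F-β, F-δ}; cheapest assignment that respects the capacities:
  F-β (cap 13, load 11): R1, R4 — cost 8×12 + 3×6 = 114
  F-δ (cap 8, load 7): R2, R3 — cost 5×2 + 2×6 = 22
  Shipping 136, fixed 80 → total 216.
  Any other capacity-feasible assignment to {F-β, F-δ} ships for at least 136.
Compare {F-γ, F-δ, F-ε}: its best feasible assignment gives total 223.
Compare {F-β, F-δ, F-ε}: its best feasible assignment gives total 226.
Every other set of open sites that can feasibly serve all demand totals ≥ 223 even under its best assignment. Minimum: 216.

216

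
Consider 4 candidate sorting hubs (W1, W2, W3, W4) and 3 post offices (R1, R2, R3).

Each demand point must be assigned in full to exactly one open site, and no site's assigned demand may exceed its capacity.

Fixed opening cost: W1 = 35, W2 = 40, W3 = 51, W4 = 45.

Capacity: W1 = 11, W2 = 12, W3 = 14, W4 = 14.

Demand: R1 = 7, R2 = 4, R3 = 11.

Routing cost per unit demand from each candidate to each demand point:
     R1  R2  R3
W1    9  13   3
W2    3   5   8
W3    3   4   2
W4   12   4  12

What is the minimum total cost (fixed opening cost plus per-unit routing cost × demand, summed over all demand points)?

149

Open {W1, W2}; cheapest assignment that respects the capacities:
  W1 (cap 11, load 11): R3 — cost 11×3 = 33
  W2 (cap 12, load 11): R1, R2 — cost 7×3 + 4×5 = 41
  Shipping 74, fixed 75 → total 149.
  Any other capacity-feasible assignment to {W1, W2} ships for at least 74.
Compare {W2, W3}: its best feasible assignment gives total 154.
Compare {W1, W3}: its best feasible assignment gives total 156.
Every other set of open sites that can feasibly serve all demand totals ≥ 154 even under its best assignment. Minimum: 149.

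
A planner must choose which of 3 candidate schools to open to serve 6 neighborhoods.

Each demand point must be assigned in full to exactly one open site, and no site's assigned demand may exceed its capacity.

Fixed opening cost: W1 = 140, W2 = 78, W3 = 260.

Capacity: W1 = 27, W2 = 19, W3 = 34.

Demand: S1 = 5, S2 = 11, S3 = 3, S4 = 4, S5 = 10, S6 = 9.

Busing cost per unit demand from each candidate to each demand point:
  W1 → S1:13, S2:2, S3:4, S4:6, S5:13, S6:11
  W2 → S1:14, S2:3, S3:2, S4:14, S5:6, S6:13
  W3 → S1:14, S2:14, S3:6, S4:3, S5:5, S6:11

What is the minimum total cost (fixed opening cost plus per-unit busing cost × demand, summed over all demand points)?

499

Open {W1, W2}; cheapest assignment that respects the capacities:
  W1 (cap 27, load 24): S2, S4, S6 — cost 11×2 + 4×6 + 9×11 = 145
  W2 (cap 19, load 18): S1, S3, S5 — cost 5×14 + 3×2 + 10×6 = 136
  Shipping 281, fixed 218 → total 499.
  Any other capacity-feasible assignment to {W1, W2} ships for at least 281.
Compare {W2, W3}: its best feasible assignment gives total 608.
Compare {W1, W3}: its best feasible assignment gives total 660.
Every other set of open sites that can feasibly serve all demand totals ≥ 608 even under its best assignment. Minimum: 499.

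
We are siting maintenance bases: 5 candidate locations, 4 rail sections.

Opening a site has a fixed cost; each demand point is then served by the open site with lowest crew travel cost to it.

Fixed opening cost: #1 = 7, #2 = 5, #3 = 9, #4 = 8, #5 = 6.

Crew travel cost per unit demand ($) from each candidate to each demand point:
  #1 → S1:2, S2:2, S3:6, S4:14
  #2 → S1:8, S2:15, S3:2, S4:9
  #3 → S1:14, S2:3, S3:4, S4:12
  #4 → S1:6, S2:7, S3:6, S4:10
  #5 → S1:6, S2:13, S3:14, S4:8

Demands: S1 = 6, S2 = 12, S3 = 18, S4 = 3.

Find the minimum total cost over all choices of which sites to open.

Open {#1, #2}: assign each demand point to its cheapest open site.
  S1→#1 6×2=12, S2→#1 12×2=24, S3→#2 18×2=36, S4→#2 3×9=27
  crew travel cost 99, fixed 12 → total 111.
Compare {#1, #2, #5}: crew travel cost 96 + fixed 18 = 114.
Compare {#1, #2, #4}: crew travel cost 99 + fixed 20 = 119.
Compare {#1, #2, #3}: crew travel cost 99 + fixed 21 = 120.
All other subsets cost ≥ 114. Minimum total cost: 111.

111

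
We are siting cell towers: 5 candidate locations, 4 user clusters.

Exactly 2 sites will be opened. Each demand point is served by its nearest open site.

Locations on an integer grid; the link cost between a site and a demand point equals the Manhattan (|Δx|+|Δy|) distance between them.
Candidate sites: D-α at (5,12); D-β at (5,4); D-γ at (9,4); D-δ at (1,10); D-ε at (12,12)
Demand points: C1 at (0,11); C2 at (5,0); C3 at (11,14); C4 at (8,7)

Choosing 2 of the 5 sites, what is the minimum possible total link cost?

24

Open {D-α, D-β}.
  C1→D-α 6, C2→D-β 4, C3→D-α 8, C4→D-β 6  ⇒ total 24.
Compare {D-β, D-ε}: total 25.
Compare {D-α, D-γ}: total 26.
No size-2 selection does better; minimum is 24.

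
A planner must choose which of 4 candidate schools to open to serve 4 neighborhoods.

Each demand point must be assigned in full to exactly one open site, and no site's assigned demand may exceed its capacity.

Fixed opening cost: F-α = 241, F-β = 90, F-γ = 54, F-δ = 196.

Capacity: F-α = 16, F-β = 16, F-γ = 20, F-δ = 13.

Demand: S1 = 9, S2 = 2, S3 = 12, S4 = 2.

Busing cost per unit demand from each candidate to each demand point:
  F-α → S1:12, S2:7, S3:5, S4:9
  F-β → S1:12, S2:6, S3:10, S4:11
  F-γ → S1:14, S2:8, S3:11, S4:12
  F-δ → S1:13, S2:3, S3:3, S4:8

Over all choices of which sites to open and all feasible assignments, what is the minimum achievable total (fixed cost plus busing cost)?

Open {F-β, F-γ}; cheapest assignment that respects the capacities:
  F-β (cap 16, load 13): S1, S2, S4 — cost 9×12 + 2×6 + 2×11 = 142
  F-γ (cap 20, load 12): S3 — cost 12×11 = 132
  Shipping 274, fixed 144 → total 418.
  Any other capacity-feasible assignment to {F-β, F-γ} ships for at least 274.
Compare {F-γ, F-δ}: its best feasible assignment gives total 452.
Compare {F-β, F-δ}: its best feasible assignment gives total 464.
Every other set of open sites that can feasibly serve all demand totals ≥ 452 even under its best assignment. Minimum: 418.

418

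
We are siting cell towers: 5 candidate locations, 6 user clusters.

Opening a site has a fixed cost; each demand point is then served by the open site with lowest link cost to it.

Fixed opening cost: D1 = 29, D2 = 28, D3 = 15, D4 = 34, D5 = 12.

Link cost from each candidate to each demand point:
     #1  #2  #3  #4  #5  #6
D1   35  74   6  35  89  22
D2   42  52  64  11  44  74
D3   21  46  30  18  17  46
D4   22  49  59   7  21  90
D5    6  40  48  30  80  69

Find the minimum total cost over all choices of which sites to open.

Open {D1, D3, D5}: assign each demand point to its cheapest open site.
  #1→D5 6, #2→D5 40, #3→D1 6, #4→D3 18, #5→D3 17, #6→D1 22
  link cost 109, fixed 56 → total 165.
Compare {D1, D3}: link cost 130 + fixed 44 = 174.
Compare {D1, D4, D5}: link cost 102 + fixed 75 = 177.
Compare {D3, D5}: link cost 157 + fixed 27 = 184.
All other subsets cost ≥ 174. Minimum total cost: 165.

165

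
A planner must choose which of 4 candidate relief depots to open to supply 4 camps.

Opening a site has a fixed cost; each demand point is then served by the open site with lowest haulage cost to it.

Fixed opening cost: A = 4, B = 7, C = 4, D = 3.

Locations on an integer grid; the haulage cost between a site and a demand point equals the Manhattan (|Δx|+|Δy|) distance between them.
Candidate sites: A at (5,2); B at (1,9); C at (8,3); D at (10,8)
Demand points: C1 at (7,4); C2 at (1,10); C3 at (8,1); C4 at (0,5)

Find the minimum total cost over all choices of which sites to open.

21

Open {B, C}: assign each demand point to its cheapest open site.
  C1→C 2, C2→B 1, C3→C 2, C4→B 5
  haulage cost 10, fixed 11 → total 21.
Compare {B, C, D}: haulage cost 10 + fixed 14 = 24.
Compare {A, B}: haulage cost 14 + fixed 11 = 25.
Compare {A, B, C}: haulage cost 10 + fixed 15 = 25.
All other subsets cost ≥ 24. Minimum total cost: 21.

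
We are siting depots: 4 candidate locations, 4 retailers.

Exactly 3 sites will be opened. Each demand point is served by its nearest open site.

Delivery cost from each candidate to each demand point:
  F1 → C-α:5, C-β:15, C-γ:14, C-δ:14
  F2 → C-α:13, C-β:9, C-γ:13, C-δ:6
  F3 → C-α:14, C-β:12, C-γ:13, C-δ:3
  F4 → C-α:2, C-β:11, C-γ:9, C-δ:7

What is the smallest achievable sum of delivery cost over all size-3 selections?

23

Open {F2, F3, F4}.
  C-α→F4 2, C-β→F2 9, C-γ→F4 9, C-δ→F3 3  ⇒ total 23.
Compare {F1, F3, F4}: total 25.
Compare {F1, F2, F4}: total 26.
No size-3 selection does better; minimum is 23.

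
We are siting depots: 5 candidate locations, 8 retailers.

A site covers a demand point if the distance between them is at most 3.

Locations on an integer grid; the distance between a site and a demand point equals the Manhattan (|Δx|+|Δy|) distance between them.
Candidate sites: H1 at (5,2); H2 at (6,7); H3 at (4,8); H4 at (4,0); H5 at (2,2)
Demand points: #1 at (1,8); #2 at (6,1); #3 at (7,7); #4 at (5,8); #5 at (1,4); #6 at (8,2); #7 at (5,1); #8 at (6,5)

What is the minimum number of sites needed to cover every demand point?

Coverage sets (demand points within 3 of each site):
  H1: {#2, #6, #7}
  H2: {#3, #4, #8}
  H3: {#1, #4}
  H4: {#2, #7}
  H5: {#5}
No 3 sites suffice: every size-3 union leaves at least one demand point uncovered.
But {H1, H2, H3, H5} covers everything, so the minimum is 4.

4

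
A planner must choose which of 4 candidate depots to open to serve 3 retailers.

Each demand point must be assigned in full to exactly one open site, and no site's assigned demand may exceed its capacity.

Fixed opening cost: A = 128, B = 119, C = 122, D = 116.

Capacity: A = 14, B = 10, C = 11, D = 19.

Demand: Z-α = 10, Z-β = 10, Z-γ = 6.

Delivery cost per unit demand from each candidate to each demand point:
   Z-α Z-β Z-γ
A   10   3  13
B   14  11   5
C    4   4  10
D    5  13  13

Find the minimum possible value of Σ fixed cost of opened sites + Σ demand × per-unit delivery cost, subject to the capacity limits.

402

Open {A, D}; cheapest assignment that respects the capacities:
  A (cap 14, load 10): Z-β — cost 10×3 = 30
  D (cap 19, load 16): Z-α, Z-γ — cost 10×5 + 6×13 = 128
  Shipping 158, fixed 244 → total 402.
  Any other capacity-feasible assignment to {A, D} ships for at least 158.
Compare {C, D}: its best feasible assignment gives total 406.
Compare {A, B, C}: its best feasible assignment gives total 469.
Every other set of open sites that can feasibly serve all demand totals ≥ 406 even under its best assignment. Minimum: 402.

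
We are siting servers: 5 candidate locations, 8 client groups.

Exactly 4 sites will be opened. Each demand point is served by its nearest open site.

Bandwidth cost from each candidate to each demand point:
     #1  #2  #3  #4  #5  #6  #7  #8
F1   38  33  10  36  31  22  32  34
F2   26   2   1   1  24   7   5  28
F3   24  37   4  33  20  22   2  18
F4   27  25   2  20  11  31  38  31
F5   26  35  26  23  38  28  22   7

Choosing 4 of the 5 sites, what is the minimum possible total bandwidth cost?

55

Open {F2, F3, F4, F5}.
  #1→F3 24, #2→F2 2, #3→F2 1, #4→F2 1, #5→F4 11, #6→F2 7, #7→F3 2, #8→F5 7  ⇒ total 55.
Compare {F1, F2, F4, F5}: total 60.
Compare {F1, F2, F3, F5}: total 64.
No size-4 selection does better; minimum is 55.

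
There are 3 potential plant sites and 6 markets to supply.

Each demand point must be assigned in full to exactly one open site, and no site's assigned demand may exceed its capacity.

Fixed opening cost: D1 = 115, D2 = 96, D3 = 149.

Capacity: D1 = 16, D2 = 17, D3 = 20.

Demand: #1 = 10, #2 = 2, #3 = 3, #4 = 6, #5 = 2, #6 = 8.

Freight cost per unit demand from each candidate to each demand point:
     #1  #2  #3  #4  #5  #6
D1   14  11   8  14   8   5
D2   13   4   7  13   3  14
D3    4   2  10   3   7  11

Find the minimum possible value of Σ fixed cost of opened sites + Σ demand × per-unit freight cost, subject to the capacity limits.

Open {D1, D3}; cheapest assignment that respects the capacities:
  D1 (cap 16, load 11): #3, #6 — cost 3×8 + 8×5 = 64
  D3 (cap 20, load 20): #1, #2, #4, #5 — cost 10×4 + 2×2 + 6×3 + 2×7 = 76
  Shipping 140, fixed 264 → total 404.
  Any other capacity-feasible assignment to {D1, D3} ships for at least 140.
Compare {D2, D3}: its best feasible assignment gives total 446.
Compare {D1, D2, D3}: its best feasible assignment gives total 489.
Every other set of open sites that can feasibly serve all demand totals ≥ 446 even under its best assignment. Minimum: 404.

404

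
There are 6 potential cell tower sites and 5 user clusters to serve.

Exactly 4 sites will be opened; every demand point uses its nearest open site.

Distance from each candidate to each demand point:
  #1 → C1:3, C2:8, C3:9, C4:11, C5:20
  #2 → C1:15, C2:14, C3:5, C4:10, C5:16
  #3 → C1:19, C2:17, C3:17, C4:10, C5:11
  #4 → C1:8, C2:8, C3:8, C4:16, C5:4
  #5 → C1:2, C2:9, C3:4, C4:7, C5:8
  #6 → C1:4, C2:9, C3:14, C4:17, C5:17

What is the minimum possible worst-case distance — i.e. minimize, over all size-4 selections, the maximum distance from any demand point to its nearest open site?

Open {#1, #2, #3, #5}.
  Farthest demand point is C2 at distance 8 (to #1); all others are ≤ 8.
With {#1, #2, #4, #5} the worst case is 8.
With {#1, #2, #5, #6} the worst case is 8.
No size-4 selection achieves below 8.

8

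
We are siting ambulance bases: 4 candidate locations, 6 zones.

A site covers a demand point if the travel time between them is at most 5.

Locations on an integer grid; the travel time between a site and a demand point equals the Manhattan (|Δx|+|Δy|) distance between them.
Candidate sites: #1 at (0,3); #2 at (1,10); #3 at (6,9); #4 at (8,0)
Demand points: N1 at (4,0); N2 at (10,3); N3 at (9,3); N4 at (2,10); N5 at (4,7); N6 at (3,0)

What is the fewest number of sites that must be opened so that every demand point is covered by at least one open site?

2

Coverage sets (demand points within 5 of each site):
  #1: {}
  #2: {N4}
  #3: {N4, N5}
  #4: {N1, N2, N3, N6}
No single site covers all 6 demand points.
But {#3, #4} covers everything, so the minimum is 2.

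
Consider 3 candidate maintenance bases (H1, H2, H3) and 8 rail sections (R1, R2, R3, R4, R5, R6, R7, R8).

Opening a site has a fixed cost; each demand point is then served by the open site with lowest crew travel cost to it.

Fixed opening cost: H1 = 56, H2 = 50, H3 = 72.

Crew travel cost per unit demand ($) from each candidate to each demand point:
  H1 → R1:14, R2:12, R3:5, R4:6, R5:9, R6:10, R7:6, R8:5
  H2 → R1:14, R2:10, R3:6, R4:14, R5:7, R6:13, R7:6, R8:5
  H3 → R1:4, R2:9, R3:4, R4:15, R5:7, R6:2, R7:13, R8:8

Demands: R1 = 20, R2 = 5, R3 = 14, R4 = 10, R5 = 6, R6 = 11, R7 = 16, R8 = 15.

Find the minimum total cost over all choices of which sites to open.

Open {H1, H3}: assign each demand point to its cheapest open site.
  R1→H3 20×4=80, R2→H3 5×9=45, R3→H3 14×4=56, R4→H1 10×6=60, R5→H3 6×7=42, R6→H3 11×2=22, R7→H1 16×6=96, R8→H1 15×5=75
  crew travel cost 476, fixed 128 → total 604.
Compare {H1, H2, H3}: crew travel cost 476 + fixed 178 = 654.
Compare {H2, H3}: crew travel cost 556 + fixed 122 = 678.
Compare {H3}: crew travel cost 723 + fixed 72 = 795.
All other subsets cost ≥ 654. Minimum total cost: 604.

604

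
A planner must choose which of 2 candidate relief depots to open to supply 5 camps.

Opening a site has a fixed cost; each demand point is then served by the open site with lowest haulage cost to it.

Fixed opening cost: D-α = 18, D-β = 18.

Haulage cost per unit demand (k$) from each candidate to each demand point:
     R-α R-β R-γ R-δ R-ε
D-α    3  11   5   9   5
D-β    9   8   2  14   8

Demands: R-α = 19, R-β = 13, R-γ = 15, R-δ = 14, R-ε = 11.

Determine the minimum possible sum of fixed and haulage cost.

Open {D-α, D-β}: assign each demand point to its cheapest open site.
  R-α→D-α 19×3=57, R-β→D-β 13×8=104, R-γ→D-β 15×2=30, R-δ→D-α 14×9=126, R-ε→D-α 11×5=55
  haulage cost 372, fixed 36 → total 408.
Compare {D-α}: haulage cost 456 + fixed 18 = 474.
Compare {D-β}: haulage cost 589 + fixed 18 = 607.

408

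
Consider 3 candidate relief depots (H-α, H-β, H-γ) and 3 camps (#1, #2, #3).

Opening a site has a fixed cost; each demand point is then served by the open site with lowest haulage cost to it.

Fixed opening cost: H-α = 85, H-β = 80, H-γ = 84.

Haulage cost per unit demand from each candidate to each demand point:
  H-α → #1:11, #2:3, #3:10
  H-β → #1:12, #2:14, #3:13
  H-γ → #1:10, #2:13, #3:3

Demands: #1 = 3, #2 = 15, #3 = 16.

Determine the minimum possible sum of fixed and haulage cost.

Open {H-α, H-γ}: assign each demand point to its cheapest open site.
  #1→H-γ 3×10=30, #2→H-α 15×3=45, #3→H-γ 16×3=48
  haulage cost 123, fixed 169 → total 292.
Compare {H-α}: haulage cost 238 + fixed 85 = 323.
Compare {H-γ}: haulage cost 273 + fixed 84 = 357.
Compare {H-α, H-β, H-γ}: haulage cost 123 + fixed 249 = 372.
All other subsets cost ≥ 323. Minimum total cost: 292.

292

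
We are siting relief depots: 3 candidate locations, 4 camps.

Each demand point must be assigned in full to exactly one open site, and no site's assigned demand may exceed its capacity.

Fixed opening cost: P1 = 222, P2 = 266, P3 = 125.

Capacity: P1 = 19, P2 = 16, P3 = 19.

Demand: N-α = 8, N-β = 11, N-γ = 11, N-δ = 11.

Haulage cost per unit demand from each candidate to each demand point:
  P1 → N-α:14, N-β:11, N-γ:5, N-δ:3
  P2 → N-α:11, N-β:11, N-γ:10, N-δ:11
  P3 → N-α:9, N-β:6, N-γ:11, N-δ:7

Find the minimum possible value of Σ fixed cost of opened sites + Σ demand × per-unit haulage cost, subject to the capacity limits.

Open {P1, P2, P3}; cheapest assignment that respects the capacities:
  P1 (cap 19, load 11): N-δ — cost 11×3 = 33
  P2 (cap 16, load 11): N-γ — cost 11×10 = 110
  P3 (cap 19, load 19): N-α, N-β — cost 8×9 + 11×6 = 138
  Shipping 281, fixed 613 → total 894.
  Any other capacity-feasible assignment to {P1, P2, P3} ships for at least 281.
Total demand is 41 and no other set of sites has combined capacity ≥ 41, so {P1, P2, P3} is the only feasible choice of open sites. Minimum: 894.

894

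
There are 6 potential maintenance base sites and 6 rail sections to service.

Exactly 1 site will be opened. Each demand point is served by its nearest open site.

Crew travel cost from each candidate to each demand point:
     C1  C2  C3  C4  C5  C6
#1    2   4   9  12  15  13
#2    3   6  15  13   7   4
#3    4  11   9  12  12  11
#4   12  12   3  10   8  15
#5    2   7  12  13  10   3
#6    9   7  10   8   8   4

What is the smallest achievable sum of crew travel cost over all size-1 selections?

Open {#6}.
  C1→#6 9, C2→#6 7, C3→#6 10, C4→#6 8, C5→#6 8, C6→#6 4  ⇒ total 46.
Compare {#5}: total 47.
Compare {#2}: total 48.
No size-1 selection does better; minimum is 46.

46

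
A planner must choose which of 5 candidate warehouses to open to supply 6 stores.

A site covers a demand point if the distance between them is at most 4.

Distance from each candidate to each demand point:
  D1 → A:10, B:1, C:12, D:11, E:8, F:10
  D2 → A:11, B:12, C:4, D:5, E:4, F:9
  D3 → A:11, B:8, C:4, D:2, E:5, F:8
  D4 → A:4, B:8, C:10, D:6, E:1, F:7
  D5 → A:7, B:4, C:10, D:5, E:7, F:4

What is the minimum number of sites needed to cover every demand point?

Coverage sets (demand points within 4 of each site):
  D1: {B}
  D2: {C, E}
  D3: {C, D}
  D4: {A, E}
  D5: {B, F}
No 2 sites suffice: every size-2 union leaves at least one demand point uncovered.
But {D3, D4, D5} covers everything, so the minimum is 3.

3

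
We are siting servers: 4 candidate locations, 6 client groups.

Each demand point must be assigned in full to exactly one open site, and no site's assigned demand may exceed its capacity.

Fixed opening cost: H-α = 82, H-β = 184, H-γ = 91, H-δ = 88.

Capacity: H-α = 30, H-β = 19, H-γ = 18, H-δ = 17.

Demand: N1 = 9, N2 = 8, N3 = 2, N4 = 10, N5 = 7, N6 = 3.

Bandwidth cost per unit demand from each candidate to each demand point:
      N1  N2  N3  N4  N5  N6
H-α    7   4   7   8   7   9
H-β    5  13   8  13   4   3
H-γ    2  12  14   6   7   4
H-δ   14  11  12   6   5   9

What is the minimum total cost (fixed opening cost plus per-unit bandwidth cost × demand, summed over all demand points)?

378

Open {H-α, H-γ}; cheapest assignment that respects the capacities:
  H-α (cap 30, load 27): N2, N3, N4, N5 — cost 8×4 + 2×7 + 10×8 + 7×7 = 175
  H-γ (cap 18, load 12): N1, N6 — cost 9×2 + 3×4 = 30
  Shipping 205, fixed 173 → total 378.
  Any other capacity-feasible assignment to {H-α, H-γ} ships for at least 205.
Compare {H-α, H-δ}: its best feasible assignment gives total 401.
Compare {H-α, H-γ, H-δ}: its best feasible assignment gives total 432.
Every other set of open sites that can feasibly serve all demand totals ≥ 401 even under its best assignment. Minimum: 378.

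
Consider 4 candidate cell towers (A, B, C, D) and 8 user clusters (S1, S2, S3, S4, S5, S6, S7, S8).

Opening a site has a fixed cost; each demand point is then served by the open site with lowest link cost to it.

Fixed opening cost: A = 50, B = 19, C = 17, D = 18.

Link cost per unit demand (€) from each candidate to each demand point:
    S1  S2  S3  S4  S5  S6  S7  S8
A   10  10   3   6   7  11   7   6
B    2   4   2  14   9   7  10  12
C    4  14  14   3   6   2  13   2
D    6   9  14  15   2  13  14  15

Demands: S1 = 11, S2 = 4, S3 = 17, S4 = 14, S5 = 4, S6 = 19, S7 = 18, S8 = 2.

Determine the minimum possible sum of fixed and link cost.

Open {A, B, C}: assign each demand point to its cheapest open site.
  S1→B 11×2=22, S2→B 4×4=16, S3→B 17×2=34, S4→C 14×3=42, S5→C 4×6=24, S6→C 19×2=38, S7→A 18×7=126, S8→C 2×2=4
  link cost 306, fixed 86 → total 392.
Compare {A, B, C, D}: link cost 290 + fixed 104 = 394.
Compare {B, C}: link cost 360 + fixed 36 = 396.
Compare {B, C, D}: link cost 344 + fixed 54 = 398.
All other subsets cost ≥ 394. Minimum total cost: 392.

392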